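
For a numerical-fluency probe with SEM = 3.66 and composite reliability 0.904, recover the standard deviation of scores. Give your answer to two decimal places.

11.81

SD = SEM / √(1 − r) = 3.66 / √0.096 ≈ 3.66 / 0.310 ≈ 11.813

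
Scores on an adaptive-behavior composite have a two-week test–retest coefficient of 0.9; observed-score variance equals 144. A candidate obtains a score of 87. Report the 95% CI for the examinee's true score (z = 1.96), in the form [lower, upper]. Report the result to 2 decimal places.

SD = √144 = 12.00000
SEM = 12.00000 × √(1 − 0.90000) = 12.00000 × √0.10000 ≈ 12.00000 × 0.31623 ≈ 3.79473
Margin = 1.96 × 3.79473 ≈ 7.43768
CI = 87 ± 7.43768 → [79.56232, 94.43768]

[79.56, 94.44]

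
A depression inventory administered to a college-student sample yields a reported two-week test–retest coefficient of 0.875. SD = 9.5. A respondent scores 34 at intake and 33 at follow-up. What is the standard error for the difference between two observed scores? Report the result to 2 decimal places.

4.75

SEM = 9.50000 × √(1 − 0.87500) = 9.50000 × √0.12500 ≃ 9.50000 × 0.35355 ≃ 3.35876
Standard error of the difference = 3.35876·√2 ≃ 4.75000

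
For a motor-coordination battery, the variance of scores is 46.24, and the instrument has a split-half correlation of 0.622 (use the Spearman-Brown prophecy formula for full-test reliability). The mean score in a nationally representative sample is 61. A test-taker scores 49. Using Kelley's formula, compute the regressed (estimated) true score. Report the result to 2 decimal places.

Full-length reliability (Spearman-Brown) = 2(0.622)/(1+0.622) ≈ 0.7670
Estimated true score = 0.7670×49 + (1 − 0.7670)×61 ≈ 51.7965

51.80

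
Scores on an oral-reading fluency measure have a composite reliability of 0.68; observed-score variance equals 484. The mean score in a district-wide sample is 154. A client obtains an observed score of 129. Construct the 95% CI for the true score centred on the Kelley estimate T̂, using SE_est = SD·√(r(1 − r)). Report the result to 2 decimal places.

[116.89, 157.11]

SD = √484 = 22.0000
Estimated true score = 0.6800×129 + (1 − 0.6800)×154 ≃ 137.0000
SE_est = SD × √(r(1 − r)) = 22.0000 × √0.2176 ≃ 22.0000 × 0.4665 ≃ 10.2625
CI = 137.0000 ± 1.96 × 10.2625 → [116.8855, 157.1145]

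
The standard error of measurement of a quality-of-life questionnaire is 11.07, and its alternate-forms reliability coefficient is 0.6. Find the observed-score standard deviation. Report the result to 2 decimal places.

σ = SEM·(1 − r)^(−1/2) ≃ 11.07·1.5811 ≃ 17.5032

17.50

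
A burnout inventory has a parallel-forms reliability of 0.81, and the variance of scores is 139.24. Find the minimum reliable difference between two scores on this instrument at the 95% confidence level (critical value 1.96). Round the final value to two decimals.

SD = √139.24 ≈ 11.8000
SEM = 11.8000 · √(1 − 0.8100) = 11.8000 · √0.1900 ≈ 11.8000 · 0.4359 ≈ 5.1435
Standard error of the difference = 5.1435·√2 ≈ 7.2740
Smallest detectable difference = 1.96·7.2740 ≈ 14.2571

14.26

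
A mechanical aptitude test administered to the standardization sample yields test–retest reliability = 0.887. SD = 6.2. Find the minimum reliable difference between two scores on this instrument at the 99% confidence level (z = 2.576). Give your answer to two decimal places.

7.59

The standard error of measurement is 6.2000×√(1 − 0.8870) ≃ 6.2000×0.3362 ≃ 2.0842.
Standard error of the difference = 2.0842·√2 ≃ 2.9474
Minimum reliable difference = 2.576 × SE_diff ≃ 2.576 × 2.9474 ≃ 7.5926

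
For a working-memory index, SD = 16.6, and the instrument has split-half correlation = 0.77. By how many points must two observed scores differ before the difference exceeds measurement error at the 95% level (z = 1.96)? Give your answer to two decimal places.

Spearman-Brown: r = 2(0.77) / (1 + 0.77) = 1.540 / 1.770 ≈ 0.870
SEM = 16.600*√(1 − 0.870) ≈ 5.984
SE_diff = SEM * √2 ≈ 5.984 * 1.414 ≈ 8.463
Minimum reliable difference = 1.96 * SE_diff ≈ 1.96 * 8.463 ≈ 16.587

16.59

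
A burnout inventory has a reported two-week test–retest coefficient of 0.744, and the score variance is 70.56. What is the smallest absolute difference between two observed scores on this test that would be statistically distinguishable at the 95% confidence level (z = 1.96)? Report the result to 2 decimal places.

11.78

SD = √70.56 ≃ 8.4000
The standard error of measurement is 8.4000·√(1 − 0.7440) ≃ 8.4000·0.5060 ≃ 4.2501.
SE_diff = SEM · √2 ≃ 4.2501 · 1.4142 ≃ 6.0106
Minimum reliable difference = 1.96 · SE_diff ≃ 1.96 · 6.0106 ≃ 11.7807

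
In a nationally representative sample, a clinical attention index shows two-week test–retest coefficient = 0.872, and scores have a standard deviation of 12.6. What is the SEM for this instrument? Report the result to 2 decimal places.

SEM = 12.600 * √(1 − 0.872) = 12.600 * √0.128 ≈ 12.600 * 0.358 ≈ 4.508

4.51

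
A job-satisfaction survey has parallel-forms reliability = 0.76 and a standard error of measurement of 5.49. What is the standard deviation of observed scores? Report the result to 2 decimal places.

11.21

σ = SEM·(1 − r)^(−1/2) ≃ 5.49*2.041 ≃ 11.206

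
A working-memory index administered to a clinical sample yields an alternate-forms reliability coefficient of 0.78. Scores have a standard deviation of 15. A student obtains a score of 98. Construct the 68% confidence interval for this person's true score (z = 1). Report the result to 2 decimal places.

SEM = 15.000·√(1 − 0.780) ≈ 7.036
1 · SEM ≈ 7.036
CI = 98 ± 7.036 → [90.964, 105.036]

[90.96, 105.04]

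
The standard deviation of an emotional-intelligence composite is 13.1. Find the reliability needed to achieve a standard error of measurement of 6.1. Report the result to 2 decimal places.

0.78

Required reliability = 1 − (SEM/SD)² = 1 − 0.217 ≈ 0.783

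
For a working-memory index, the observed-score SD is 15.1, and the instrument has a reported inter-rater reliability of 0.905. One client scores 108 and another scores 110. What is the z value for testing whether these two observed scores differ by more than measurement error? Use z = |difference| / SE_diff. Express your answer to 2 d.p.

0.30

The standard error of measurement is 15.100×√(1 − 0.905) ≈ 15.100×0.308 ≈ 4.654.
Standard error of the difference = 4.654·√2 ≈ 6.582
z = |108 − 110| / 6.582 = 2 / 6.582 ≈ 0.304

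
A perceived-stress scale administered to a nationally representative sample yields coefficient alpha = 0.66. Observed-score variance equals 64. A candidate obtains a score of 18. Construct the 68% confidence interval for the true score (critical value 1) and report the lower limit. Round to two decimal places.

SD = √64 = 8.000
SEM = 8.000×√(1 − 0.660) ≃ 4.665
1 × SEM ≃ 4.665
Lower bound: 18 − 4.665 = 13.335

13.34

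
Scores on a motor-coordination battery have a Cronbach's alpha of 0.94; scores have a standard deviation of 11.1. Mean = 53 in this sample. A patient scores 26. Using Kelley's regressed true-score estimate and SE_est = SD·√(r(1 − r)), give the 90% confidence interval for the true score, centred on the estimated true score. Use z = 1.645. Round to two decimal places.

[23.28, 31.96]

T̂ = 0.94000(26) + 0.06000(53) ≈ 27.62000
SE_est = 11.10000*√(0.94000*0.06000) ≈ 2.63610
90% CI: 27.62000 ± 4.33639 ≈ (23.28361, 31.95639)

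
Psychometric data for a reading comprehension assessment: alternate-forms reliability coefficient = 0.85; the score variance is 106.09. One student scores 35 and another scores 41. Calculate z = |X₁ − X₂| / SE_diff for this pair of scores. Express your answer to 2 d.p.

σ = 106.09^(1/2) = 10.30000
The standard error of measurement is 10.30000*√(1 − 0.85000) ≈ 10.30000*0.38730 ≈ 3.98917.
Standard error of the difference = 3.98917·√2 ≈ 5.64154
z = 6 / 5.64154 ≈ 1.06354

1.06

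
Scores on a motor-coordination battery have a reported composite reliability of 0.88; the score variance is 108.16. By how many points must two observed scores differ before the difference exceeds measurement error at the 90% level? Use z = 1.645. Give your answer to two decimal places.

8.38

σ = 108.16^(1/2) = 10.400
SEM = 10.400 × √(1 − 0.880) = 10.400 × √0.120 ≈ 10.400 × 0.346 ≈ 3.603
SE_diff = √2 × SEM ≈ 5.095
Minimum reliable difference = 1.645 × SE_diff ≈ 1.645 × 5.095 ≈ 8.381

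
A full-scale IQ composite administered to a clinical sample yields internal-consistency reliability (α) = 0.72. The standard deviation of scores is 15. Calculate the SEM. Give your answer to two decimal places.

The standard error of measurement is 15.0000*√(1 − 0.7200) ≈ 15.0000*0.5292 ≈ 7.9373.

7.94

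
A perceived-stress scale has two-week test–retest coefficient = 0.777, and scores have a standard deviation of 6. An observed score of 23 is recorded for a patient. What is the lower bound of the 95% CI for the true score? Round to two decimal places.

17.45

SEM = 6.000 × √(1 − 0.777) = 6.000 × √0.223 ≈ 6.000 × 0.472 ≈ 2.833
Margin = 1.96 × 2.833 ≈ 5.553
Lower bound: 23 − 5.553 = 17.447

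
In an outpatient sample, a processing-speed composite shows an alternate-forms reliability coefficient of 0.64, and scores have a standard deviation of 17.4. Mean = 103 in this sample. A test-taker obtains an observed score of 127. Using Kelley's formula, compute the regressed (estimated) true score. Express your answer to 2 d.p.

T̂ = r·X + (1 − r)·M = 0.6400·127 + 0.3600·103 = 81.2800 + 37.0800 ≈ 118.3600

118.36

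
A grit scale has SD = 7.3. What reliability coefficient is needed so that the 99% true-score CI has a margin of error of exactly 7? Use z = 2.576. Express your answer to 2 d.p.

SEM needed = half-width / z = 7/2.576 ≈ 2.717
r = 1 − (SEM / SD)² = 1 − (2.717 / 7.3)² ≈ 1 − 0.139 ≈ 0.861

0.86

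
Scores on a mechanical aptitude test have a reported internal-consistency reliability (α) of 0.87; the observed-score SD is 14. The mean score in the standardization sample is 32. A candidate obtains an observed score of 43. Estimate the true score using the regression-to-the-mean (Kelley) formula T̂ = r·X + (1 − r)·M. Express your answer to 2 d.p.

Estimated true score = 0.870*43 + (1 − 0.870)*32 ≈ 41.570

41.57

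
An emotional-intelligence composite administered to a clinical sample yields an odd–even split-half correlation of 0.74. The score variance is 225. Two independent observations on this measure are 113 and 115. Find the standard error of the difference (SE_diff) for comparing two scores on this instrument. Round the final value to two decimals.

SD = √225 ≈ 15.00000
Full-length reliability (Spearman-Brown) = 2(0.74)/(1+0.74) ≈ 0.85057
SEM = 15.00000 · √(1 − 0.85057) = 15.00000 · √0.14943 ≈ 15.00000 · 0.38656 ≈ 5.79834
Standard error of the difference = 5.79834·√2 ≈ 8.20008

8.20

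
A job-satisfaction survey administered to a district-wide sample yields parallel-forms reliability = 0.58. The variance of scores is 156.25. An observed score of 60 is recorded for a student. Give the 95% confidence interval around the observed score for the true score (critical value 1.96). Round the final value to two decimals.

[44.12, 75.88]

SD = √156.25 = 12.500
SEM = 12.500 · √(1 − 0.580) = 12.500 · √0.420 ≈ 12.500 · 0.648 ≈ 8.101
Half-width = 1.96·8.101 ≈ 15.878
CI = 60 ± 15.878 → [44.122, 75.878]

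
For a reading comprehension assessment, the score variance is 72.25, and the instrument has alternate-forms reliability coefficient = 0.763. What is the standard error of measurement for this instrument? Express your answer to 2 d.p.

4.14

SD = √72.25 ≈ 8.50000
The standard error of measurement is 8.50000*√(1 − 0.76300) ≈ 8.50000*0.48683 ≈ 4.13802.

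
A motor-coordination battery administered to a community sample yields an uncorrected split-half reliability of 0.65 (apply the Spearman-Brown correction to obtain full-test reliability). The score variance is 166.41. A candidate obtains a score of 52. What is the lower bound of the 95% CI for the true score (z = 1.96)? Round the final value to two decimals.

SD = √166.41 = 12.9000
Spearman-Brown: r = 2(0.65) / (1 + 0.65) = 1.3000 / 1.6500 ≈ 0.7879
SEM = 12.9000 × √(1 − 0.7879) = 12.9000 × √0.2121 ≈ 12.9000 × 0.4606 ≈ 5.9413
Margin = 1.96 × 5.9413 ≈ 11.6450
Lower limit = 52 − 11.6450 ≈ 40.3550

40.36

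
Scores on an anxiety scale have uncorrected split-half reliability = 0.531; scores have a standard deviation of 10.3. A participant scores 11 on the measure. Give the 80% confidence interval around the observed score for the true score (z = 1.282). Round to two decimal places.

[3.69, 18.31]

r_full = 2·0.531 / (1 + 0.531) ≃ 0.6937
The standard error of measurement is 10.3000×√(1 − 0.6937) ≃ 10.3000×0.5535 ≃ 5.7008.
1.282 × SEM ≃ 7.3084
CI = 11 ± 7.3084 → [3.6916, 18.3084]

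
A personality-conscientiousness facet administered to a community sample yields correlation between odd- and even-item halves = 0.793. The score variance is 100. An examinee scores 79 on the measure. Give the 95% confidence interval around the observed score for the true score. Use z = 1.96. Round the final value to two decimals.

[72.34, 85.66]

SD = √100 = 10.0000
r_full = 2·0.793 / (1 + 0.793) ≈ 0.8846
SEM = 10.0000*√(1 − 0.8846) ≈ 3.3978
1.96 * SEM ≈ 6.6596
95% CI: 79 ± 6.6596 = [72.3404, 85.6596]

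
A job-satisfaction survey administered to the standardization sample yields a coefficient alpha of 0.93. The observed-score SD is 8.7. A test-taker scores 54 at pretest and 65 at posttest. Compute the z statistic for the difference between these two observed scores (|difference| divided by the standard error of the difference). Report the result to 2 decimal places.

3.38

SEM = 8.7000 * √(1 − 0.9300) = 8.7000 * √0.0700 ≃ 8.7000 * 0.2646 ≃ 2.3018
SE_diff = SEM * √2 ≃ 2.3018 * 1.4142 ≃ 3.2552
z = 11 / 3.2552 ≃ 3.3792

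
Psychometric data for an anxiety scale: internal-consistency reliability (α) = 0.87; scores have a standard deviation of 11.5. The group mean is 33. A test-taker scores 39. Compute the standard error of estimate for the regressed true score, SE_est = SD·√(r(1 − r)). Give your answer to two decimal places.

3.87

SE_est = SD * √(r(1 − r)) = 11.500 * √0.113 ≃ 11.500 * 0.336 ≃ 3.867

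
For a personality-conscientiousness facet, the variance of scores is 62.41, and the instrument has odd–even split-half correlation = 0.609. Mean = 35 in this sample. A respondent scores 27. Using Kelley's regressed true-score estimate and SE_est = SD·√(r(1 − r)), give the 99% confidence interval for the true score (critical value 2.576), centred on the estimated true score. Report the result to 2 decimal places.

SD = √62.41 ≈ 7.900
r_full = 2·0.609 / (1 + 0.609) ≈ 0.757
Estimated true score = 0.757*27 + (1 − 0.757)*35 ≈ 28.944
SE_est = SD * √(r(1 − r)) = 7.900 * √0.184 ≈ 7.900 * 0.429 ≈ 3.388
99% CI: 28.944 ± 8.728 ≈ (20.216, 37.672)

[20.22, 37.67]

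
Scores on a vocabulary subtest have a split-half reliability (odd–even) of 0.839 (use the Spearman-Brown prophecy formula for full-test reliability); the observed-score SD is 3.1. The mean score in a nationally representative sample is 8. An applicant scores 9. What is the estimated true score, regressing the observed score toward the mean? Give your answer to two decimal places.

Full-length reliability (Spearman-Brown) = 2(0.839)/(1+0.839) ≈ 0.9125
Estimated true score = 0.9125×9 + (1 − 0.9125)×8 ≈ 8.9125

8.91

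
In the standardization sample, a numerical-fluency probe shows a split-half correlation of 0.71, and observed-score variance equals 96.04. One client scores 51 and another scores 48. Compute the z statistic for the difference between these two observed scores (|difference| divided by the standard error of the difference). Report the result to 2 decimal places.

SD = √96.04 ≈ 9.8000
r_full = 2·0.71 / (1 + 0.71) ≈ 0.8304
SEM = 9.8000 · √(1 − 0.8304) = 9.8000 · √0.1696 ≈ 9.8000 · 0.4118 ≈ 4.0358
SE_diff = SEM · √2 ≈ 4.0358 · 1.4142 ≈ 5.7074
z = 3 / 5.7074 ≈ 0.5256

0.53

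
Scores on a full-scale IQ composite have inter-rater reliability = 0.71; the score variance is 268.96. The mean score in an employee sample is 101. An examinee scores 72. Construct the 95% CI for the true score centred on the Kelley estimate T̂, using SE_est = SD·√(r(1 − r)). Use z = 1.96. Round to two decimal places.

[65.82, 95.00]

σ = 268.96^(1/2) = 16.40000
T̂ = r·X + (1 − r)·M = 0.71000*72 + 0.29000*101 = 51.12000 + 29.29000 ≈ 80.41000
SE_est = SD * √(r(1 − r)) = 16.40000 * √0.20590 ≈ 16.40000 * 0.45376 ≈ 7.44170
CI = 80.41000 ± 1.96 * 7.44170 → [65.82427, 94.99573]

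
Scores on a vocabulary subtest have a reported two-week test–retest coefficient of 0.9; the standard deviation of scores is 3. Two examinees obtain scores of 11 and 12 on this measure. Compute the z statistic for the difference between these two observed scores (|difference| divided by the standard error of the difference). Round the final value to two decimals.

0.75

SEM = 3.0000·√(1 − 0.9000) ≈ 0.9487
SE_diff = √2 · SEM ≈ 1.3416
z = |11 − 12| / 1.3416 = 1 / 1.3416 ≈ 0.7454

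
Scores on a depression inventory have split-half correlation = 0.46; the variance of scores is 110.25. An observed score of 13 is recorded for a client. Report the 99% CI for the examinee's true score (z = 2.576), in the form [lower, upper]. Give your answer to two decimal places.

[-3.45, 29.45]

SD = √110.25 ≈ 10.500
r_full = 2·0.46 / (1 + 0.46) ≈ 0.630
SEM = 10.500*√(1 − 0.630) ≈ 6.386
2.576 * SEM ≈ 16.450
99% CI: 13 ± 16.450 = [-3.450, 29.450]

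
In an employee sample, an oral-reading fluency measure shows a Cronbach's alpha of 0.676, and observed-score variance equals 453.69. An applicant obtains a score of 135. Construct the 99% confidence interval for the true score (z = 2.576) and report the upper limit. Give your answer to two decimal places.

SD = √453.69 ≈ 21.30000
SEM = 21.30000 × √(1 − 0.67600) = 21.30000 × √0.32400 ≈ 21.30000 × 0.56921 ≈ 12.12417
Half-width = 2.576×12.12417 ≈ 31.23187
Upper limit = 135 + 31.23187 ≈ 166.23187

166.23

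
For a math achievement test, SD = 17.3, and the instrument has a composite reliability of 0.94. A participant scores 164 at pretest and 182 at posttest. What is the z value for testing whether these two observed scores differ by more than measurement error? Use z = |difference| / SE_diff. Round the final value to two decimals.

SEM = 17.3000×√(1 − 0.9400) ≈ 4.2376
SE_diff = SEM × √2 ≈ 4.2376 × 1.4142 ≈ 5.9929
z = 18 / 5.9929 ≈ 3.0036

3.00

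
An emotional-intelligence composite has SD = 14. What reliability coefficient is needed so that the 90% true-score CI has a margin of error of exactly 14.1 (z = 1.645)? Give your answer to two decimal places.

0.63

SEM needed = half-width / z = 14.1/1.645 ≃ 8.571
r = 1 − (SEM / SD)² = 1 − (8.571 / 14)² ≃ 1 − 0.375 ≃ 0.625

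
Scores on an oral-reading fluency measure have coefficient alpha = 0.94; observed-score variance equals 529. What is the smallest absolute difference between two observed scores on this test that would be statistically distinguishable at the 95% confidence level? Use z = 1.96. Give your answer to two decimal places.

SD = √529 ≈ 23.000
The standard error of measurement is 23.000×√(1 − 0.940) ≈ 23.000×0.245 ≈ 5.634.
SE_diff = √2 × SEM ≈ 7.967
Minimum reliable difference = 1.96 × SE_diff ≈ 1.96 × 7.967 ≈ 15.616

15.62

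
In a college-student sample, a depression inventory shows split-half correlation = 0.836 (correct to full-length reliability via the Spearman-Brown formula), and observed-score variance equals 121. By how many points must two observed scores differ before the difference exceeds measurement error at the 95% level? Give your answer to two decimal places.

9.11

SD = √121 = 11.000
Spearman-Brown: r = 2(0.836) / (1 + 0.836) = 1.672 / 1.836 ≈ 0.911
SEM = 11.000 * √(1 − 0.911) = 11.000 * √0.089 ≈ 11.000 * 0.299 ≈ 3.288
SE_diff = √2 * SEM ≈ 4.649
Minimum reliable difference = 1.96 * SE_diff ≈ 1.96 * 4.649 ≈ 9.113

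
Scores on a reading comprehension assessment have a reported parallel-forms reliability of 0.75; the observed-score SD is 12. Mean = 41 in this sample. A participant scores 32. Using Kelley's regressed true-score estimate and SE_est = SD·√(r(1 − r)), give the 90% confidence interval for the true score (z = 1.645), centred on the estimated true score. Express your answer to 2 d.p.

[25.70, 42.80]

T̂ = r·X + (1 − r)·M = 0.750·32 + 0.250·41 = 24.000 + 10.250 ≈ 34.250
SE_est = SD · √(r(1 − r)) = 12.000 · √0.188 ≈ 12.000 · 0.433 ≈ 5.196
CI = 34.250 ± 1.645 · 5.196 → [25.702, 42.798]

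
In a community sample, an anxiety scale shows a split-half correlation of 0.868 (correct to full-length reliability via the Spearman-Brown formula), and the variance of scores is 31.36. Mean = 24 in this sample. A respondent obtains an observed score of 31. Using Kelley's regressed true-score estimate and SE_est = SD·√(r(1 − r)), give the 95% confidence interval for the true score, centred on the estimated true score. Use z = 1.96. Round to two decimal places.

[27.69, 33.32]

SD = √31.36 = 5.6000
Spearman-Brown: r = 2(0.868) / (1 + 0.868) = 1.7360 / 1.8680 ≈ 0.9293
Estimated true score = 0.9293×31 + (1 − 0.9293)×24 ≈ 30.5054
SE_est = SD × √(r(1 − r)) = 5.6000 × √0.0657 ≈ 5.6000 × 0.2563 ≈ 1.4351
95% CI: 30.5054 ± 2.8127 ≈ (27.6926, 33.3181)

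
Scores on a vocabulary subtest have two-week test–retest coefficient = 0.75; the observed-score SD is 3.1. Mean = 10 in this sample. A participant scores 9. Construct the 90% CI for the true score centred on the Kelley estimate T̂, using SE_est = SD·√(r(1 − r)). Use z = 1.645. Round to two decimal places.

Estimated true score = 0.750·9 + (1 − 0.750)·10 ≃ 9.250
SE_est = SD · √(r(1 − r)) = 3.100 · √0.188 ≃ 3.100 · 0.433 ≃ 1.342
90% CI: 9.250 ± 2.208 ≃ (7.042, 11.458)

[7.04, 11.46]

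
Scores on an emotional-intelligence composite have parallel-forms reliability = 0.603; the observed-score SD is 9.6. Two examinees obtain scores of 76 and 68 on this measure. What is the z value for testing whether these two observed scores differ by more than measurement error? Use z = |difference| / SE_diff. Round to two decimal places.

0.94

The standard error of measurement is 9.6000*√(1 − 0.6030) ≈ 9.6000*0.6301 ≈ 6.0488.
SE_diff = √2 * SEM ≈ 8.5542
z = |76 − 68| / 8.5542 = 8 / 8.5542 ≈ 0.9352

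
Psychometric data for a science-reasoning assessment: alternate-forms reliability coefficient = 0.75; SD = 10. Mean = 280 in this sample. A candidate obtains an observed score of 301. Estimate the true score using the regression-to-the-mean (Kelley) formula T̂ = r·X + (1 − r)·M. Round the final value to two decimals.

295.75

T̂ = r·X + (1 − r)·M = 0.75000·301 + 0.25000·280 = 225.75000 + 70.00000 ≃ 295.75000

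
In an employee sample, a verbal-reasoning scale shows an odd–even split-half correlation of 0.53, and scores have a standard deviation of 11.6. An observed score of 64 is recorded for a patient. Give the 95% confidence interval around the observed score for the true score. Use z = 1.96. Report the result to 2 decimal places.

[51.40, 76.60]

r_full = 2·0.53 / (1 + 0.53) ≈ 0.693
SEM = 11.600 · √(1 − 0.693) = 11.600 · √0.307 ≈ 11.600 · 0.554 ≈ 6.429
Half-width = 1.96·6.429 ≈ 12.601
CI = 64 ± 12.601 → [51.399, 76.601]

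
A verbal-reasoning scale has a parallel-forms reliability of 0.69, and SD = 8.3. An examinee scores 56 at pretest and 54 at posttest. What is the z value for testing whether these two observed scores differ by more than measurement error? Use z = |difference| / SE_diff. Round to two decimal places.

0.31

SEM = 8.3000 × √(1 − 0.6900) = 8.3000 × √0.3100 ≈ 8.3000 × 0.5568 ≈ 4.6212
Standard error of the difference = 4.6212·√2 ≈ 6.5354
z = |56 − 54| / 6.5354 = 2 / 6.5354 ≈ 0.3060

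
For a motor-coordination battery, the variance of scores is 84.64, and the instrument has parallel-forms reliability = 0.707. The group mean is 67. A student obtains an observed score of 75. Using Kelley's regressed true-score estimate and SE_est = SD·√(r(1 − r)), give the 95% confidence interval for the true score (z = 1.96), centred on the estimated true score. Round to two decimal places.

[64.45, 80.86]

σ = 84.64^(1/2) = 9.20000
T̂ = 0.70700(75) + 0.29300(67) ≈ 72.65600
SE_est = SD · √(r(1 − r)) = 9.20000 · √0.20715 ≈ 9.20000 · 0.45514 ≈ 4.18727
95% CI: 72.65600 ± 8.20706 ≈ (64.44894, 80.86306)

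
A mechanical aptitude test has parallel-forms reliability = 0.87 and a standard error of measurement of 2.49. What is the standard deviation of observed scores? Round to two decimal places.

6.91

SD = 2.49 / √(1 − 0.87) ≃ 6.90602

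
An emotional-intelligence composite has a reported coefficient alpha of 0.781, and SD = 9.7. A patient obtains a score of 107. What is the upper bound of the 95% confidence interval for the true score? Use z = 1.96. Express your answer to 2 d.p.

115.90

SEM = 9.700 · √(1 − 0.781) = 9.700 · √0.219 ≃ 9.700 · 0.468 ≃ 4.539
1.96 · SEM ≃ 8.897
Upper bound: 107 + 8.897 = 115.897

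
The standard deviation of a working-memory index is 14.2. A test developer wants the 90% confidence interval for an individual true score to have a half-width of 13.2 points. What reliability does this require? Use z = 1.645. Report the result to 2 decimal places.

0.68

Required SEM = 13.2 / 1.645 ≈ 8.0243
r = 1 − (SEM / SD)² = 1 − (8.0243 / 14.2)² ≈ 1 − 0.3193 ≈ 0.6807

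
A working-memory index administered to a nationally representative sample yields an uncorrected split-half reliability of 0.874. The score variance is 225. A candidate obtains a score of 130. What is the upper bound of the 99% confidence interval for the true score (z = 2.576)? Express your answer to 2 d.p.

σ = 225^(1/2) = 15.000
Full-length reliability (Spearman-Brown) = 2(0.874)/(1+0.874) ≈ 0.933
SEM = 15.000 * √(1 − 0.933) = 15.000 * √0.067 ≈ 15.000 * 0.259 ≈ 3.889
2.576 * SEM ≈ 10.019
Upper limit = 130 + 10.019 ≈ 140.019

140.02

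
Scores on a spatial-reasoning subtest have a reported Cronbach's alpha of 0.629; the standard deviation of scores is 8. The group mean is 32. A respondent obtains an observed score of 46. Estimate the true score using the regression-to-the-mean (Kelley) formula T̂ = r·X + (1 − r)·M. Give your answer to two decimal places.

T̂ = 0.62900(46) + 0.37100(32) ≈ 40.80600

40.81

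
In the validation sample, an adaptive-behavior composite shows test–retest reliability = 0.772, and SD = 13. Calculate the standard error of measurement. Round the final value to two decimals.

6.21

The standard error of measurement is 13.000*√(1 − 0.772) ≈ 13.000*0.477 ≈ 6.207.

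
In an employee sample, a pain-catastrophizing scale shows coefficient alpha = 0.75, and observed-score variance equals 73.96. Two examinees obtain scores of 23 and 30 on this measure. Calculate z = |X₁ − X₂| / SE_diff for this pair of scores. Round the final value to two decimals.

1.15

SD = √73.96 = 8.6000
SEM = 8.6000 × √(1 − 0.7500) = 8.6000 × √0.2500 ≃ 8.6000 × 0.5000 ≃ 4.3000
SE_diff = SEM × √2 ≃ 4.3000 × 1.4142 ≃ 6.0811
z = |23 − 30| / 6.0811 = 7 / 6.0811 ≃ 1.1511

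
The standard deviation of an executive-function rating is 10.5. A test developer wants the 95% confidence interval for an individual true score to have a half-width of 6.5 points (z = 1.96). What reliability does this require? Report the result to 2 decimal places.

SEM needed = half-width / z = 6.5/1.96 ≈ 3.3163
r = 1 − (3.3163/10.5)² ≈ 1 − 0.0998 ≈ 0.9002

0.90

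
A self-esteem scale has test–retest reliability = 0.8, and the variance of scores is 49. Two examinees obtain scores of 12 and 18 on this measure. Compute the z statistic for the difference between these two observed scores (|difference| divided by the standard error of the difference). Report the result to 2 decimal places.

1.36

σ = 49^(1/2) = 7.0000
SEM = 7.0000×√(1 − 0.8000) ≈ 3.1305
SE_diff = SEM × √2 ≈ 3.1305 × 1.4142 ≈ 4.4272
z = |12 − 18| / 4.4272 = 6 / 4.4272 ≈ 1.3553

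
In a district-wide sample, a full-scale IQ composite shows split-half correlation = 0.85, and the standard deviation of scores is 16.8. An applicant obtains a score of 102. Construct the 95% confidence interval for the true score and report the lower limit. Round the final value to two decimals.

r_full = 2·0.85 / (1 + 0.85) ≃ 0.919
SEM = 16.800 · √(1 − 0.919) = 16.800 · √0.081 ≃ 16.800 · 0.285 ≃ 4.784
Margin = 1.96 · 4.784 ≃ 9.376
Lower limit = 102 − 9.376 ≃ 92.624

92.62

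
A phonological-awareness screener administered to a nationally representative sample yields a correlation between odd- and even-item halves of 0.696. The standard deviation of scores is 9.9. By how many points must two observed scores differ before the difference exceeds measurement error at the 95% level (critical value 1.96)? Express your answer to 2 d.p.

11.62

Spearman-Brown: r = 2(0.696) / (1 + 0.696) = 1.392 / 1.696 ≈ 0.821
SEM = 9.900 × √(1 − 0.821) = 9.900 × √0.179 ≈ 9.900 × 0.423 ≈ 4.191
Standard error of the difference = 4.191·√2 ≈ 5.928
Smallest detectable difference = 1.96×5.928 ≈ 11.618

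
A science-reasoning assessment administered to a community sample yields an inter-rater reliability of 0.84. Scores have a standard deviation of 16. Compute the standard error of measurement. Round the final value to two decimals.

SEM = 16.0000×√(1 − 0.8400) ≃ 6.4000

6.40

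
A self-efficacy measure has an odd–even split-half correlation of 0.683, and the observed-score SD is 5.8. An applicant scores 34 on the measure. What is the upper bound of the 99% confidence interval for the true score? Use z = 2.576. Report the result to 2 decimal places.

r_full = 2·0.683 / (1 + 0.683) ≈ 0.812
The standard error of measurement is 5.800×√(1 − 0.812) ≈ 5.800×0.434 ≈ 2.517.
Margin = 2.576 × 2.517 ≈ 6.484
Upper limit = 34 + 6.484 ≈ 40.484

40.48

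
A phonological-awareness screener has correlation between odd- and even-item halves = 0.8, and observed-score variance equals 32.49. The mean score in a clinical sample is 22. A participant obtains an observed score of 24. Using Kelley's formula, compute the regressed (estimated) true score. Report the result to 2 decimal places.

23.78

Spearman-Brown: r = 2(0.8) / (1 + 0.8) = 1.6000 / 1.8000 ≃ 0.8889
T̂ = r·X + (1 − r)·M = 0.8889×24 + 0.1111×22 ≃ 21.3333 + 2.4444 ≃ 23.7778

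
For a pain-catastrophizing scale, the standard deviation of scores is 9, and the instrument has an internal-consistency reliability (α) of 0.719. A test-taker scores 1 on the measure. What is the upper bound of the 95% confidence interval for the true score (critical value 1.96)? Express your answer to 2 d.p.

The standard error of measurement is 9.00000×√(1 − 0.71900) ≈ 9.00000×0.53009 ≈ 4.77085.
1.96 × SEM ≈ 9.35086
Upper limit = 1 + 9.35086 ≈ 10.35086

10.35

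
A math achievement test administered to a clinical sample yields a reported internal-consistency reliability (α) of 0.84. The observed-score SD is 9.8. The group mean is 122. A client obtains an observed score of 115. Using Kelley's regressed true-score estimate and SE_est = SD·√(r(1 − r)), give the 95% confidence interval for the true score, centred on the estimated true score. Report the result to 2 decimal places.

[109.08, 123.16]

T̂ = 0.8400(115) + 0.1600(122) ≈ 116.1200
SE_est = SD * √(r(1 − r)) = 9.8000 * √0.1344 ≈ 9.8000 * 0.3666 ≈ 3.5927
CI = 116.1200 ± 1.96 * 3.5927 → [109.0782, 123.1618]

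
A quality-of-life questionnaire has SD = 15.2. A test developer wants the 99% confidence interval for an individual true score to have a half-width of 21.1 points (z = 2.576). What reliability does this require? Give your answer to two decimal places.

SEM needed = half-width / z = 21.1/2.576 ≈ 8.191
r = 1 − (8.191/15.2)² ≈ 1 − 0.290 ≈ 0.710

0.71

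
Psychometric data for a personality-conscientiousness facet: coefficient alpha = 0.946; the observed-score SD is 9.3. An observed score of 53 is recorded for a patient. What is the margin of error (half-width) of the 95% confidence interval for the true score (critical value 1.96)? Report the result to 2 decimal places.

4.24

SEM = 9.30000 * √(1 − 0.94600) = 9.30000 * √0.05400 ≈ 9.30000 * 0.23238 ≈ 2.16112
1.96 * SEM ≈ 4.23580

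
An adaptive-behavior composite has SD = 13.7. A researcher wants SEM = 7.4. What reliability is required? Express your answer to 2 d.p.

0.71

Required reliability = 1 − (SEM/SD)² = 1 − 0.292 ≃ 0.708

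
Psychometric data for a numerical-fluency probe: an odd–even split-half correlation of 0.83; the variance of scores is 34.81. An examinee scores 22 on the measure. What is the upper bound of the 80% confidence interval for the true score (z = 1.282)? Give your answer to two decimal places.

σ = 34.81^(1/2) = 5.9000
r_full = 2·0.83 / (1 + 0.83) ≈ 0.9071
SEM = 5.9000 × √(1 − 0.9071) = 5.9000 × √0.0929 ≈ 5.9000 × 0.3048 ≈ 1.7983
Margin = 1.282 × 1.7983 ≈ 2.3054
Upper bound: 22 + 2.3054 = 24.3054

24.31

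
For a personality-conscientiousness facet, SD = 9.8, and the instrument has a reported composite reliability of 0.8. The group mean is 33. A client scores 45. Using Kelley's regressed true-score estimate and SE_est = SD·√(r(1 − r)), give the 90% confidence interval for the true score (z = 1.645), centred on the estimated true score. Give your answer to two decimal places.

T̂ = 0.800(45) + 0.200(33) ≈ 42.600
SE_est = 9.800·√[r(1 − r)] ≈ 3.920
90% CI: 42.600 ± 6.448 ≈ (36.152, 49.048)

[36.15, 49.05]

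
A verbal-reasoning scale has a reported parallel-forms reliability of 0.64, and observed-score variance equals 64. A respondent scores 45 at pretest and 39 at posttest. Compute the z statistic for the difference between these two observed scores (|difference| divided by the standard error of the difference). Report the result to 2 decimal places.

0.88

σ = 64^(1/2) = 8.0000
The standard error of measurement is 8.0000·√(1 − 0.6400) ≈ 8.0000·0.6000 ≈ 4.8000.
SE_diff = √2 · SEM ≈ 6.7882
z = |45 − 39| / 6.7882 = 6 / 6.7882 ≈ 0.8839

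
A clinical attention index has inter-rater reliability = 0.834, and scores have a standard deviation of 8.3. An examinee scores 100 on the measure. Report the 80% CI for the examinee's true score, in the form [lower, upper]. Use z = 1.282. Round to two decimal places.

[95.66, 104.34]

SEM = 8.3000 * √(1 − 0.8340) = 8.3000 * √0.1660 ≈ 8.3000 * 0.4074 ≈ 3.3817
Margin = 1.282 * 3.3817 ≈ 4.3353
Interval: (95.6647, 104.3353)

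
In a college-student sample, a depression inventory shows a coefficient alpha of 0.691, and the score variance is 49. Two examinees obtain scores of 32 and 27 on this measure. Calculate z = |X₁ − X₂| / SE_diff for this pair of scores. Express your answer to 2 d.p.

0.91

σ = 49^(1/2) = 7.0000
The standard error of measurement is 7.0000*√(1 − 0.6910) ≈ 7.0000*0.5559 ≈ 3.8911.
SE_diff = √2 * SEM ≈ 5.5029
z = |32 − 27| / 5.5029 = 5 / 5.5029 ≈ 0.9086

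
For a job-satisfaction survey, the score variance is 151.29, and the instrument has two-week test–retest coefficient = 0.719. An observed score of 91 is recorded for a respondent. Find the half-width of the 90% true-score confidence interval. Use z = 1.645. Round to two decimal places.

SD = √151.29 = 12.300
The standard error of measurement is 12.300·√(1 − 0.719) ≃ 12.300·0.530 ≃ 6.520.
1.645 · SEM ≃ 10.726

10.73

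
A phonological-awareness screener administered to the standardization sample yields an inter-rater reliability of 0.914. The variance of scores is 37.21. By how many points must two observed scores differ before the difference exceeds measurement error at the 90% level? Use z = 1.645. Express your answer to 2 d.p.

σ = 37.21^(1/2) = 6.100
SEM = 6.100 * √(1 − 0.914) = 6.100 * √0.086 ≈ 6.100 * 0.293 ≈ 1.789
SE_diff = √2 * SEM ≈ 2.530
Minimum reliable difference = 1.645 * SE_diff ≈ 1.645 * 2.530 ≈ 4.162

4.16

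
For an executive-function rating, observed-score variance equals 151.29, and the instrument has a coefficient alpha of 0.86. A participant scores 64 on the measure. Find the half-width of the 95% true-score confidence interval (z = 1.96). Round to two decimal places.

SD = √151.29 ≃ 12.3000
The standard error of measurement is 12.3000·√(1 − 0.8600) ≃ 12.3000·0.3742 ≃ 4.6022.
1.96 · SEM ≃ 9.0204

9.02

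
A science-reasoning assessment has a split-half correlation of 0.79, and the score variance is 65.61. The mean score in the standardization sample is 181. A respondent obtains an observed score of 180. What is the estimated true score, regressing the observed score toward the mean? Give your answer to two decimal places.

Spearman-Brown: r = 2(0.79) / (1 + 0.79) = 1.58000 / 1.79000 ≃ 0.88268
Estimated true score = 0.88268*180 + (1 − 0.88268)*181 ≃ 180.11732

180.12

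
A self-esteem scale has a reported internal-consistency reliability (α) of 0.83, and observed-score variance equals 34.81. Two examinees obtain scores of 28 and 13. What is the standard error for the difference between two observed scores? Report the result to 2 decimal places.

σ = 34.81^(1/2) = 5.900
SEM = 5.900*√(1 − 0.830) ≃ 2.433
SE_diff = √2 * SEM ≃ 3.440

3.44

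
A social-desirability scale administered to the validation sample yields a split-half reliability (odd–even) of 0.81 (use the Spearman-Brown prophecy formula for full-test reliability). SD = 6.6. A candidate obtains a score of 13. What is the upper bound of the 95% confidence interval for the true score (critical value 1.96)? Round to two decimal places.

Full-length reliability (Spearman-Brown) = 2(0.81)/(1+0.81) ≃ 0.895
SEM = 6.600*√(1 − 0.895) ≃ 2.138
Margin = 1.96 * 2.138 ≃ 4.191
Upper bound: 13 + 4.191 = 17.191

17.19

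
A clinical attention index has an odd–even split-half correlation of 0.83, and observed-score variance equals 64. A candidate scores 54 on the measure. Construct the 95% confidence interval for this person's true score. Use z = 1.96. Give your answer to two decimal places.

σ = 64^(1/2) = 8.0000
Spearman-Brown: r = 2(0.83) / (1 + 0.83) = 1.6600 / 1.8300 ≈ 0.9071
SEM = 8.0000 × √(1 − 0.9071) = 8.0000 × √0.0929 ≈ 8.0000 × 0.3048 ≈ 2.4383
Half-width = 1.96×2.4383 ≈ 4.7791
CI = 54 ± 4.7791 → [49.2209, 58.7791]

[49.22, 58.78]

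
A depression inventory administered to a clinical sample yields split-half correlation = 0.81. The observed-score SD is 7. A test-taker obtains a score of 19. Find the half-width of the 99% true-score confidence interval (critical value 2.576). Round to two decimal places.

Spearman-Brown: r = 2(0.81) / (1 + 0.81) = 1.6200 / 1.8100 ≈ 0.8950
SEM = 7.0000 * √(1 − 0.8950) = 7.0000 * √0.1050 ≈ 7.0000 * 0.3240 ≈ 2.2680
Margin = 2.576 * 2.2680 ≈ 5.8423

5.84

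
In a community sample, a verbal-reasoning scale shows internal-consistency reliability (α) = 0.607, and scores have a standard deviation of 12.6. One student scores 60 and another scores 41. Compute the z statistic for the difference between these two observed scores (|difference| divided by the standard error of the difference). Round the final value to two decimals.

1.70

SEM = 12.6000 * √(1 − 0.6070) = 12.6000 * √0.3930 ≃ 12.6000 * 0.6269 ≃ 7.8989
Standard error of the difference = 7.8989·√2 ≃ 11.1707
z = 19 / 11.1707 ≃ 1.7009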